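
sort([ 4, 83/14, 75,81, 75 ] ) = [4,83/14,75, 75, 81] 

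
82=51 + 31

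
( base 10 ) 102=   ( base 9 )123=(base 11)93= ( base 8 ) 146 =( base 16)66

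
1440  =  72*20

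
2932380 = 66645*44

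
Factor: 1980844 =2^2*495211^1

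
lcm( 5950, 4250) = 29750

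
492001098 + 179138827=671139925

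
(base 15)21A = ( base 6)2111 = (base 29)gb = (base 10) 475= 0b111011011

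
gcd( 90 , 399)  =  3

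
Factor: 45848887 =7^1*193^1  *33937^1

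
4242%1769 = 704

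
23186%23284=23186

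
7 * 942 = 6594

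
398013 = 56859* 7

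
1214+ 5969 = 7183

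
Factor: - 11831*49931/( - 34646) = 579719/34 = 2^(-1) * 7^2*17^( - 1)*11831^1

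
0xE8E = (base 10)3726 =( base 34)37K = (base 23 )710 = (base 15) 1186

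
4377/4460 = 4377/4460 =0.98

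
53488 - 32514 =20974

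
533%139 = 116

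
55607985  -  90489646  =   - 34881661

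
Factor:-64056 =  - 2^3*3^1*17^1*157^1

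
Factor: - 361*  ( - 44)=15884 = 2^2*11^1 * 19^2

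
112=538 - 426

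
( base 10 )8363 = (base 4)2002223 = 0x20ab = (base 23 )FIE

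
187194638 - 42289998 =144904640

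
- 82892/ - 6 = 41446/3 = 13815.33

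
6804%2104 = 492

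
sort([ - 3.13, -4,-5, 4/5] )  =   [ - 5, -4 , - 3.13, 4/5 ]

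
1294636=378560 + 916076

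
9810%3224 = 138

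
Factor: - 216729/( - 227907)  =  349^1  *367^ ( - 1) = 349/367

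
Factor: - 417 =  - 3^1*139^1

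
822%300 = 222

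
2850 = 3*950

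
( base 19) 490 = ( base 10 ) 1615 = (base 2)11001001111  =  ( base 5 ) 22430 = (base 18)4hd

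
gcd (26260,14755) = 65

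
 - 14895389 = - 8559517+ - 6335872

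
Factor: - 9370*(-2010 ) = 2^2*3^1*5^2*67^1*937^1=18833700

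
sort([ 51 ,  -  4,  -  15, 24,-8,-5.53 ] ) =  [-15, - 8,-5.53, -4 , 24,51]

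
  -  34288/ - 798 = 17144/399 = 42.97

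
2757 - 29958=- 27201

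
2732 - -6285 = 9017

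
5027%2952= 2075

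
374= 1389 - 1015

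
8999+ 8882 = 17881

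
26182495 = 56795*461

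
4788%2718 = 2070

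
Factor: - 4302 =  - 2^1*3^2*239^1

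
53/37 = 1 + 16/37 = 1.43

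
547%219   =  109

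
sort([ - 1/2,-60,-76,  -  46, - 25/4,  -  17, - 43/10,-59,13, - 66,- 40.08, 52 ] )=[ - 76,  -  66, - 60,  -  59, - 46, -40.08,-17,  -  25/4,  -  43/10,-1/2, 13,52 ] 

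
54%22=10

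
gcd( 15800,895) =5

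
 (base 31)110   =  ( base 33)U2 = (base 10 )992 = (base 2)1111100000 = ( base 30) 132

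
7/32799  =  7/32799  =  0.00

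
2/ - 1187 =-2/1187 = - 0.00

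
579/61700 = 579/61700 = 0.01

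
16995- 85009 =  - 68014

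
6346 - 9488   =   - 3142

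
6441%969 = 627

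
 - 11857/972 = -13+779/972 = - 12.20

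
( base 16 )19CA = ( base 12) 39A2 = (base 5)202402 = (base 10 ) 6602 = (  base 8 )14712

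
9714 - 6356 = 3358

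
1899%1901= 1899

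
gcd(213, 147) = 3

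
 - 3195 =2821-6016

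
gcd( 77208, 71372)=4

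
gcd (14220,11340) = 180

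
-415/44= -10 + 25/44 = -9.43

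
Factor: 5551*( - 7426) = - 41221726 = -2^1*7^1*13^1*47^1*61^1*79^1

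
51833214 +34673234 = 86506448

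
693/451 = 1+22/41 = 1.54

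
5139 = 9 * 571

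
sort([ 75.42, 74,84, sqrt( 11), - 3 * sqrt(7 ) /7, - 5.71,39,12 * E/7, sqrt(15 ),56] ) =[ - 5.71, - 3 * sqrt ( 7) /7,sqrt( 11 ),sqrt( 15),12 * E/7,  39 , 56, 74, 75.42, 84] 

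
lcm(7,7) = 7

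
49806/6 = 8301 = 8301.00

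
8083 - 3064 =5019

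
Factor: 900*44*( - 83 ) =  - 2^4*3^2*5^2*11^1*83^1 = - 3286800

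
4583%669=569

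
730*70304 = 51321920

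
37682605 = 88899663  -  51217058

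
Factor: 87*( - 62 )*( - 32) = 172608= 2^6 * 3^1 * 29^1*31^1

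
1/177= 1/177=0.01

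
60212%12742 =9244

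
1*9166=9166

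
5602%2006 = 1590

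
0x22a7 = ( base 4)2022213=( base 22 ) I75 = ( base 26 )d35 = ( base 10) 8871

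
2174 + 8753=10927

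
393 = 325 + 68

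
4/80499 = 4/80499 = 0.00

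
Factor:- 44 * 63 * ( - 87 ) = 241164 = 2^2 * 3^3*7^1*11^1*29^1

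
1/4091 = 1/4091 = 0.00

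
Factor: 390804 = 2^2 * 3^1*29^1 * 1123^1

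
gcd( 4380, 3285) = 1095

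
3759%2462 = 1297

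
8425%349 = 49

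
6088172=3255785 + 2832387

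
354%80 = 34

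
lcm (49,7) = 49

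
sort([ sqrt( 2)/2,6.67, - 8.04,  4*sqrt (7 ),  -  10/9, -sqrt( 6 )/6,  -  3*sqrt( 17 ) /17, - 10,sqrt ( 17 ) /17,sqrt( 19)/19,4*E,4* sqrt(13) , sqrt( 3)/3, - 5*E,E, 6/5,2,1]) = [ - 5*E,-10,  -  8.04, - 10/9, - 3*sqrt( 17)/17 , - sqrt (6) /6, sqrt( 19)/19, sqrt(17)/17,sqrt( 3) /3 , sqrt(2)/2, 1,6/5,2,  E,6.67 , 4*sqrt( 7) , 4*E,4* sqrt(13 )]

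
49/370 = 49/370 =0.13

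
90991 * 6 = 545946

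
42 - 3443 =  - 3401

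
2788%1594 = 1194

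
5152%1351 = 1099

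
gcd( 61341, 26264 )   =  7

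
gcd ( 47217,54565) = 1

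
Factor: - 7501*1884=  -14131884= - 2^2*3^1*13^1*157^1*577^1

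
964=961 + 3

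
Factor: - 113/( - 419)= 113^1*419^(-1 )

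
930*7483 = 6959190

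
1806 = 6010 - 4204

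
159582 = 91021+68561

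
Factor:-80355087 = - 3^2*79^1*113017^1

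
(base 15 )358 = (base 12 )532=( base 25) 158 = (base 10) 758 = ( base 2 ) 1011110110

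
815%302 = 211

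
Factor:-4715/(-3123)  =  3^(-2 )*5^1*23^1 * 41^1*347^ (-1)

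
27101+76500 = 103601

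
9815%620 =515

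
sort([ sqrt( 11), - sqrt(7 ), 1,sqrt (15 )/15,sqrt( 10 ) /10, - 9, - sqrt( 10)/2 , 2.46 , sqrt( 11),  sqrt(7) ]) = [ - 9, - sqrt( 7 ), - sqrt( 10)/2,sqrt( 15 ) /15,sqrt(10 )/10,1  ,  2.46, sqrt( 7), sqrt(11 ),sqrt(11)] 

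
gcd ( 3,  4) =1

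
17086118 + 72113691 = 89199809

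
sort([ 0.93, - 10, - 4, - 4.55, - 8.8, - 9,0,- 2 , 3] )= [ - 10, - 9, - 8.8, -4.55, - 4, - 2,0,  0.93,3 ]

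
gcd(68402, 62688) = 2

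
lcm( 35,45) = 315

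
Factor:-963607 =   -  963607^1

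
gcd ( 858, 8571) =3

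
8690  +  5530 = 14220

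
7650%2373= 531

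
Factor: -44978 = -2^1*43^1 * 523^1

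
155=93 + 62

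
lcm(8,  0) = 0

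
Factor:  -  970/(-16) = 485/8 =2^( - 3)*5^1 * 97^1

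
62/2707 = 62/2707 =0.02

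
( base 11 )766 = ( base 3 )1021001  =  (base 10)919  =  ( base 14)499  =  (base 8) 1627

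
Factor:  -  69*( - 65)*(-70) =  - 2^1*3^1*5^2*7^1*13^1 * 23^1  =  -313950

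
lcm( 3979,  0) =0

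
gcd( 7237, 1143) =1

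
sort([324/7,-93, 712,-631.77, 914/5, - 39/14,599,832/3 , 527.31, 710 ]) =[ - 631.77, - 93 , - 39/14, 324/7  ,  914/5, 832/3,527.31,599 , 710, 712]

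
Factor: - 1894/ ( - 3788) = 1/2 = 2^ ( -1 )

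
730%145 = 5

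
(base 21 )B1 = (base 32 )78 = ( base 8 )350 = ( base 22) ac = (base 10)232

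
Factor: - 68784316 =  -2^2 * 17196079^1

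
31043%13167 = 4709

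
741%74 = 1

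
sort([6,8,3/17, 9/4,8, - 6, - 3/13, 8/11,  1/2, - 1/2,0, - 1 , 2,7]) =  [  -  6, - 1, - 1/2,-3/13, 0, 3/17,1/2, 8/11,2,9/4,6,7, 8,8]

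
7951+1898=9849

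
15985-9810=6175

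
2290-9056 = -6766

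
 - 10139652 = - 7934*1278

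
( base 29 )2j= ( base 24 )35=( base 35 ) 27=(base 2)1001101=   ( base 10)77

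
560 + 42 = 602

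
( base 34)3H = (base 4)1313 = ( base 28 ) 47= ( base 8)167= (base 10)119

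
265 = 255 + 10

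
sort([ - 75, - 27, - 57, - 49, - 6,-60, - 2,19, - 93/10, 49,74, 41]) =[ - 75, - 60, - 57, - 49, - 27, - 93/10, - 6,-2 , 19,41,49, 74] 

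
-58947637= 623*( - 94619)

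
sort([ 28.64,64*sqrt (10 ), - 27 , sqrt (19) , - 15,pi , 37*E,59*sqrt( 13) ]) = [ - 27,-15 , pi,  sqrt( 19 ),28.64, 37*E, 64*sqrt ( 10), 59*sqrt( 13 ) ] 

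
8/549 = 8/549 =0.01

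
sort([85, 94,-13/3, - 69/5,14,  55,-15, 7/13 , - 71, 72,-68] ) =[ - 71, - 68, - 15,  -  69/5, - 13/3, 7/13 , 14 , 55, 72,85, 94]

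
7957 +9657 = 17614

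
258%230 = 28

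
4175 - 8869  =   - 4694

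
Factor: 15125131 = 7^1 * 2160733^1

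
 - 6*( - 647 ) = 3882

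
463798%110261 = 22754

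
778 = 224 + 554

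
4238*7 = 29666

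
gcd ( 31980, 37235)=5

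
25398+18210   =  43608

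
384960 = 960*401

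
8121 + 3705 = 11826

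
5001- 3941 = 1060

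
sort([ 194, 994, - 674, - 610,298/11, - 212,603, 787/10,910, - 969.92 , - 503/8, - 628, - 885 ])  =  [ - 969.92, - 885, - 674, - 628, - 610, - 212,-503/8, 298/11, 787/10, 194, 603, 910,994]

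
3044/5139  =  3044/5139 =0.59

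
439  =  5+434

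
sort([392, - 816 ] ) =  [-816,392]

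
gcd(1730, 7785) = 865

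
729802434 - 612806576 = 116995858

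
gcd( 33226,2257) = 37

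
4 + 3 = 7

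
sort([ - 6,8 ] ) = [ - 6, 8]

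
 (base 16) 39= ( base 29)1S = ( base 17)36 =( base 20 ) 2H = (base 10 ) 57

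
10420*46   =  479320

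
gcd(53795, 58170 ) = 35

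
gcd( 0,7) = 7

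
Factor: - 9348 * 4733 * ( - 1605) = 71011754820 = 2^2 * 3^2 *5^1 *19^1*41^1*107^1*4733^1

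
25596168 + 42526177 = 68122345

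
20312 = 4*5078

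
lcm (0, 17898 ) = 0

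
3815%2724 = 1091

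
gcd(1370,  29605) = 5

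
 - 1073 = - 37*29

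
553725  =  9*61525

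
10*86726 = 867260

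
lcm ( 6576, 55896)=111792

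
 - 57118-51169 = -108287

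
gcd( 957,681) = 3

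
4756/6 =2378/3 =792.67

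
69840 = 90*776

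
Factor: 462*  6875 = 2^1*3^1*5^4*7^1 * 11^2 = 3176250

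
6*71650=429900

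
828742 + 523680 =1352422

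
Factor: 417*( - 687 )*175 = - 3^2*5^2*7^1*139^1*229^1 = - 50133825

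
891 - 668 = 223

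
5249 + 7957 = 13206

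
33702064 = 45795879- 12093815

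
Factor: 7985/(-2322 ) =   -  2^ ( - 1 ) *3^(  -  3)*5^1*43^ ( - 1)*1597^1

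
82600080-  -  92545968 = 175146048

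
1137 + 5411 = 6548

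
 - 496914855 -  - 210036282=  - 286878573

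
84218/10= 42109/5 = 8421.80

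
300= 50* 6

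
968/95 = 10 + 18/95 = 10.19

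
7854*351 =2756754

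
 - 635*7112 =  - 4516120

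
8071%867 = 268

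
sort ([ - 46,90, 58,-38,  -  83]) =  [ - 83,-46,-38, 58,90]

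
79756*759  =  60534804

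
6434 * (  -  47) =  - 302398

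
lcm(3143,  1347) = 9429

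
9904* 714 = 7071456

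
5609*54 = 302886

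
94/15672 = 47/7836=0.01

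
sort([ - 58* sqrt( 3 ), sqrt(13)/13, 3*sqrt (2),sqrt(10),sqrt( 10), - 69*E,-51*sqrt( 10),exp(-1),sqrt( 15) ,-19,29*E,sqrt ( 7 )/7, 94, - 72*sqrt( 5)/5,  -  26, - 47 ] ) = [ - 69*E, - 51*sqrt(10 ),- 58*sqrt(3 ), - 47,  -  72 * sqrt( 5) /5, - 26, - 19, sqrt( 13)/13,exp( -1),sqrt( 7)/7,sqrt ( 10 ), sqrt( 10), sqrt( 15 ),3*sqrt( 2),  29*E,94]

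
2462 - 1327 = 1135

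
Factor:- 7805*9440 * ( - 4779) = 2^5* 3^4*5^2*7^1*59^2*223^1 = 352112896800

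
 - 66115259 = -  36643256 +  - 29472003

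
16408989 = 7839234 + 8569755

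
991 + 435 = 1426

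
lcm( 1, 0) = 0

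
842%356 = 130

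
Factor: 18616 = 2^3*13^1*179^1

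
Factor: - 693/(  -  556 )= 2^( - 2 )*3^2*7^1*11^1*139^( - 1)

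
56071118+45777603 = 101848721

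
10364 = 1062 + 9302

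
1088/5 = 217 + 3/5= 217.60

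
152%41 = 29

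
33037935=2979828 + 30058107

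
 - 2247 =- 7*321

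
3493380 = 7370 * 474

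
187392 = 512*366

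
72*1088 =78336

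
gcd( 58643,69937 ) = 1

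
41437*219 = 9074703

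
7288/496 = 911/62 = 14.69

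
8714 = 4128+4586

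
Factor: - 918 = - 2^1*3^3*17^1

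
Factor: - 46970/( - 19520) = 77/32 = 2^(-5)*7^1* 11^1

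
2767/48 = 57+31/48 = 57.65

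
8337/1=8337 =8337.00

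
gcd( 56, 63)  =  7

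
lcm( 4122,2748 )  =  8244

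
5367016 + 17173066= 22540082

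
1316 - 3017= - 1701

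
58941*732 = 43144812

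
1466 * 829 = 1215314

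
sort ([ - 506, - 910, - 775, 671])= [ - 910, - 775,-506, 671 ] 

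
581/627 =581/627=0.93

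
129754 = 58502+71252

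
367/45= 367/45 =8.16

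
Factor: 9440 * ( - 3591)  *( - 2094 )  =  2^6 *3^4 * 5^1*7^1 * 19^1 * 59^1 *349^1 = 70984589760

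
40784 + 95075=135859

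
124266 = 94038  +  30228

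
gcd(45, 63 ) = 9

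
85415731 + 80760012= 166175743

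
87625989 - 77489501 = 10136488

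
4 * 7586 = 30344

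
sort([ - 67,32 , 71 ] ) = [ - 67,32, 71 ]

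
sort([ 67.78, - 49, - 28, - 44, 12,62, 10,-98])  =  [-98, - 49,-44,-28,10,12, 62, 67.78] 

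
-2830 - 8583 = -11413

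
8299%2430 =1009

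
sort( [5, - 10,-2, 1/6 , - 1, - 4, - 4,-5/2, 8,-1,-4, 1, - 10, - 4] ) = [ - 10 ,- 10,  -  4,-4,-4,- 4, -5/2, - 2, - 1, - 1,1/6, 1, 5, 8]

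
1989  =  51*39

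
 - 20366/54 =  - 10183/27 = - 377.15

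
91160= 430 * 212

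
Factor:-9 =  - 3^2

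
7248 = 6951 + 297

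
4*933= 3732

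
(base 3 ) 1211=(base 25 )1O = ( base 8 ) 61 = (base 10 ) 49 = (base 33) 1G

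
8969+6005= 14974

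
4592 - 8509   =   - 3917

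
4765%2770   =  1995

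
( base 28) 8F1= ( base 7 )25341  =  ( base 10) 6693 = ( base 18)12bf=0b1101000100101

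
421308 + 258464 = 679772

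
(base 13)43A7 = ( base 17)1fae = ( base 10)9432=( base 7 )36333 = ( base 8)22330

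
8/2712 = 1/339 = 0.00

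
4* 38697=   154788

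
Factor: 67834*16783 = 1138458022 = 2^1*13^2*1291^1*2609^1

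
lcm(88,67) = 5896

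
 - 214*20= -4280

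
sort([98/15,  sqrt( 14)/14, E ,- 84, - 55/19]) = [ - 84, - 55/19 , sqrt( 14 )/14,  E, 98/15] 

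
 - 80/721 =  - 1 + 641/721 = - 0.11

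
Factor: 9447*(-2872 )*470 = -2^4*3^1*5^1 * 47^2*67^1 *359^1 = -  12751938480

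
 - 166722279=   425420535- 592142814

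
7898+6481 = 14379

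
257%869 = 257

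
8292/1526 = 4146/763  =  5.43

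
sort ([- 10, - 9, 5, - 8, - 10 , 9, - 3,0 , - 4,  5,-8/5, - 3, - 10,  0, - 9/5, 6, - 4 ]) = [ - 10, - 10, - 10,- 9, - 8, - 4, - 4,-3, - 3,-9/5,-8/5,0, 0, 5, 5,6,9 ]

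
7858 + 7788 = 15646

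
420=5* 84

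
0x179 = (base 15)1a2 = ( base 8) 571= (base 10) 377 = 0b101111001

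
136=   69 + 67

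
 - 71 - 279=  - 350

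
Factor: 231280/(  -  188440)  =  - 2^1*7^1*59^1*673^( - 1 ) =- 826/673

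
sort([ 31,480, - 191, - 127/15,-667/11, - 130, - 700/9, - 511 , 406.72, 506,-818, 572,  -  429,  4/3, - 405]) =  [ - 818, - 511, - 429,-405, - 191,-130, - 700/9, - 667/11, - 127/15,4/3,31,406.72,480,506,572 ] 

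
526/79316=263/39658 = 0.01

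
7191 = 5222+1969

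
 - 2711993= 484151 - 3196144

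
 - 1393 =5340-6733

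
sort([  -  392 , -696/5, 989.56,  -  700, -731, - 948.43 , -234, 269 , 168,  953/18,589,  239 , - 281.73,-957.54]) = [-957.54, - 948.43,- 731 , - 700, - 392,  -  281.73, - 234, - 696/5, 953/18,168, 239, 269, 589, 989.56]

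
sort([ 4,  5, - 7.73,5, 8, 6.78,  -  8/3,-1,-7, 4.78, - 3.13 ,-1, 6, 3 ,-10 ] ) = [ - 10, - 7.73, - 7,  -  3.13, - 8/3, - 1, - 1,3, 4,4.78,5 , 5, 6,6.78, 8] 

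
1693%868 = 825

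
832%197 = 44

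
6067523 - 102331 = 5965192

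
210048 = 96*2188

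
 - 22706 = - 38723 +16017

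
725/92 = 7 + 81/92 = 7.88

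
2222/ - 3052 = -1 + 415/1526 = - 0.73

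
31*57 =1767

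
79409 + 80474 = 159883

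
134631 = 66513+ 68118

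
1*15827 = 15827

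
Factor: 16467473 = 11^1*1497043^1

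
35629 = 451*79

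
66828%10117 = 6126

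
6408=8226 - 1818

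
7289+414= 7703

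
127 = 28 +99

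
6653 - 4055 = 2598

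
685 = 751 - 66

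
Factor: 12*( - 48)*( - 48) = 2^10*3^3= 27648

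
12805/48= 12805/48 = 266.77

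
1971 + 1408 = 3379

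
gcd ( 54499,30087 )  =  1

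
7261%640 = 221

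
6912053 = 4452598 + 2459455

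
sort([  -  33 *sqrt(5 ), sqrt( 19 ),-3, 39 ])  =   [ - 33 * sqrt( 5 ), - 3, sqrt(19 ) , 39]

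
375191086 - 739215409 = - 364024323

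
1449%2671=1449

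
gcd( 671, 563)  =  1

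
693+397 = 1090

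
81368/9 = 9040 + 8/9 = 9040.89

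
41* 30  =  1230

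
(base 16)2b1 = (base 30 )mt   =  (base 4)22301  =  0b1010110001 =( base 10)689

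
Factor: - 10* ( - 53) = 530= 2^1* 5^1* 53^1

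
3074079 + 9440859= 12514938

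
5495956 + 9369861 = 14865817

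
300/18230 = 30/1823 = 0.02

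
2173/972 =2  +  229/972 = 2.24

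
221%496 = 221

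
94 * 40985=3852590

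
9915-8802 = 1113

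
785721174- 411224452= 374496722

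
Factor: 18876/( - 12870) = -22/15 = - 2^1*3^(  -  1)*5^( - 1 )*11^1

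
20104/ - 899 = -23 + 573/899 = -22.36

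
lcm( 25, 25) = 25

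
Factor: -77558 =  - 2^1*13^1*19^1 * 157^1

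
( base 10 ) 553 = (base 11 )463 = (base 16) 229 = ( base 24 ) N1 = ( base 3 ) 202111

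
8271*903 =7468713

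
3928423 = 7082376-3153953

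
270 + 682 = 952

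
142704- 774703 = -631999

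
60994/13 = 4691 + 11/13 = 4691.85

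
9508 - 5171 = 4337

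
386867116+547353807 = 934220923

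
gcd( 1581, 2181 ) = 3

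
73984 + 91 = 74075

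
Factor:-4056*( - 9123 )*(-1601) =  - 2^3*  3^2*13^2*1601^1*3041^1=- 59241623688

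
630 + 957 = 1587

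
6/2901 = 2/967=0.00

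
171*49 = 8379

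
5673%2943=2730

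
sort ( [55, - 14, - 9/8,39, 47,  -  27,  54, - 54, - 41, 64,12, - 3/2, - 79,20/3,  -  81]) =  [ - 81 ,- 79 , - 54, - 41, - 27 , - 14, - 3/2, - 9/8, 20/3,  12,39, 47, 54, 55 , 64 ] 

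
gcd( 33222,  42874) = 2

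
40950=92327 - 51377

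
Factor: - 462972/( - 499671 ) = 164/177 = 2^2*3^(-1)*41^1*59^ ( - 1)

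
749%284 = 181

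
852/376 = 2 + 25/94 = 2.27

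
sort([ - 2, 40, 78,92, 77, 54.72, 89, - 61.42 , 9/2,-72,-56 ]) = [ - 72,  -  61.42 , - 56, - 2, 9/2, 40,54.72, 77, 78,89,92 ]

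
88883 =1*88883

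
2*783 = 1566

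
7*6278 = 43946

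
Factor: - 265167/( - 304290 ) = 2^( - 1)*5^( - 1)*7^( - 1)*61^1 = 61/70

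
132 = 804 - 672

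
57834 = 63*918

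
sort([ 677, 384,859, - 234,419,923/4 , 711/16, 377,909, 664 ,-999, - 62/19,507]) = [  -  999,  -  234,-62/19, 711/16, 923/4 , 377, 384,  419,507, 664,677,859,909 ]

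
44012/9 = 4890 +2/9 = 4890.22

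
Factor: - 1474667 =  - 131^1 * 11257^1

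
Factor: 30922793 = 11^1*2811163^1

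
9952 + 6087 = 16039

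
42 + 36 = 78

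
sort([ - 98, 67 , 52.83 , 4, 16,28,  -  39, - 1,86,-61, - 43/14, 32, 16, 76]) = [- 98, - 61, - 39, - 43/14,-1,4, 16,  16, 28 , 32,52.83,67,76,86 ]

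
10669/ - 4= -10669/4 =- 2667.25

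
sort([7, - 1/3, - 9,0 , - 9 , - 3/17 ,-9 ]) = [ - 9, - 9, - 9  , - 1/3, - 3/17, 0, 7] 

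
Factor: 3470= 2^1 * 5^1 * 347^1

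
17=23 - 6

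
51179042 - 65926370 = - 14747328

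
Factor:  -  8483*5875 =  - 49837625 =-5^3*17^1*47^1*499^1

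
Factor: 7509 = 3^1*2503^1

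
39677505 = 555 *71491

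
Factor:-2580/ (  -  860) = 3^1 = 3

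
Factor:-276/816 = - 23/68 = -2^( - 2) *17^(-1)* 23^1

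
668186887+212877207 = 881064094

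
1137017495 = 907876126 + 229141369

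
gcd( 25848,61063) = 1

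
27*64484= 1741068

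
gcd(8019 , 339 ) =3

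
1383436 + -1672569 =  - 289133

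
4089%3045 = 1044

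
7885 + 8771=16656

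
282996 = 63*4492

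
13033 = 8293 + 4740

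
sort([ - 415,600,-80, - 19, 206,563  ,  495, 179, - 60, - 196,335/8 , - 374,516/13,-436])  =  [ - 436, - 415,  -  374, - 196,-80,-60, - 19, 516/13, 335/8 , 179  ,  206 , 495, 563,600 ]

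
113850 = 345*330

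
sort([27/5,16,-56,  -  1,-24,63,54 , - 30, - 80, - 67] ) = [ - 80 , - 67 , - 56,-30,-24,-1,  27/5,16 , 54,63 ] 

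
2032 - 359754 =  - 357722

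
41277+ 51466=92743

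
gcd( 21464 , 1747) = 1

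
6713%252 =161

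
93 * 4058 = 377394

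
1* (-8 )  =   - 8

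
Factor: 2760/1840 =2^(-1) *3^1 = 3/2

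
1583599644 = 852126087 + 731473557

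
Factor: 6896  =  2^4*431^1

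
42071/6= 42071/6 = 7011.83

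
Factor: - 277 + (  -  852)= - 1129^1=-  1129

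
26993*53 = 1430629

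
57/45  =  19/15 = 1.27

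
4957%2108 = 741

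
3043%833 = 544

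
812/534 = 406/267 = 1.52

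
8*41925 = 335400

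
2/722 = 1/361 = 0.00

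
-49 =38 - 87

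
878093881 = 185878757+692215124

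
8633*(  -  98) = -846034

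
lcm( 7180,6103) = 122060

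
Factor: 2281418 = 2^1*1140709^1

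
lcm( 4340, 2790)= 39060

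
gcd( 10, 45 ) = 5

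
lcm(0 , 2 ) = 0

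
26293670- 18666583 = 7627087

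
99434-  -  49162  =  148596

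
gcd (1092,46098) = 78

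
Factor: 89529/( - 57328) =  - 2^ ( - 4) * 3^1 * 11^1*2713^1*3583^ ( - 1)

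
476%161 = 154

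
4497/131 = 34 + 43/131 = 34.33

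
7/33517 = 7/33517 = 0.00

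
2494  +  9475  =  11969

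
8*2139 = 17112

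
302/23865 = 302/23865 =0.01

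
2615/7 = 2615/7 = 373.57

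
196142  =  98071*2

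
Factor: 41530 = 2^1*5^1*4153^1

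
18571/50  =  18571/50 = 371.42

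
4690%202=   44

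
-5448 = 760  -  6208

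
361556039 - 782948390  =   - 421392351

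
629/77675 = 629/77675 = 0.01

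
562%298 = 264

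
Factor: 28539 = 3^3*7^1*151^1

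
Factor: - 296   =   - 2^3*37^1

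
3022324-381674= 2640650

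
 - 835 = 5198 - 6033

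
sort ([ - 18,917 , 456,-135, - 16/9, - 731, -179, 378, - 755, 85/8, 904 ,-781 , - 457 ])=[ - 781, - 755, - 731, - 457, - 179, - 135, - 18, - 16/9,  85/8, 378, 456,904, 917]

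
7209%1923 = 1440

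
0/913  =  0 = 0.00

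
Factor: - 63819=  - 3^2*7^1* 1013^1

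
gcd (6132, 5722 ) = 2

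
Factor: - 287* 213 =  - 3^1 * 7^1 * 41^1* 71^1 = - 61131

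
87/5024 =87/5024 = 0.02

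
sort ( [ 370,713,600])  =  [ 370,  600,713 ]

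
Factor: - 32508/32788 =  - 1161/1171 = - 3^3* 43^1  *1171^ (-1) 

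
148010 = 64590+83420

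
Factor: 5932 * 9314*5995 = 2^3*5^1*11^1 * 109^1*1483^1*4657^1  =  331227634760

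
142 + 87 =229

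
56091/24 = 18697/8 = 2337.12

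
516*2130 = 1099080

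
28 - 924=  - 896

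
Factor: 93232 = 2^4*5827^1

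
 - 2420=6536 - 8956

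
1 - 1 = 0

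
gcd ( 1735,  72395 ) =5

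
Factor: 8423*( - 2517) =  - 3^1*839^1*8423^1 = - 21200691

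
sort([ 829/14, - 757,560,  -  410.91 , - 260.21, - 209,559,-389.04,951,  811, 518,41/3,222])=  [  -  757, - 410.91 ,  -  389.04,-260.21, - 209,  41/3,829/14, 222, 518, 559, 560, 811 , 951 ] 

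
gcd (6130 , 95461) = 1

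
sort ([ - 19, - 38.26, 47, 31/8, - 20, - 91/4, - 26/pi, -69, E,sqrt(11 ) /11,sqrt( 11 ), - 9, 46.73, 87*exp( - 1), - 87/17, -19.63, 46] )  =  [ - 69, - 38.26, - 91/4, - 20, - 19.63,-19,-9, - 26/pi, - 87/17, sqrt(  11)/11,E, sqrt ( 11),31/8, 87 * exp ( - 1),  46, 46.73,47]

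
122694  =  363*338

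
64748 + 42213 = 106961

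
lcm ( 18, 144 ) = 144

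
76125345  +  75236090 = 151361435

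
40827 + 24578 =65405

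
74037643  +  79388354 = 153425997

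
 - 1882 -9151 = -11033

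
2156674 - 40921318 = - 38764644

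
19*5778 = 109782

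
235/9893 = 235/9893 = 0.02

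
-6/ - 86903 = 6/86903 = 0.00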